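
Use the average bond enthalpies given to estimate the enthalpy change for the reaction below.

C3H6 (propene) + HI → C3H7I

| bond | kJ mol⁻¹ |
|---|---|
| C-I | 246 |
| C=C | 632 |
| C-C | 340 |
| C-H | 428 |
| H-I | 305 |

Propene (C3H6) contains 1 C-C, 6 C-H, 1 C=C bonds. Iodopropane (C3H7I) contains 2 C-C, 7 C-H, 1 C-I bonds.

Bonds broken (reactants):
  C-C: 1 × 340 = 340
  C-H: 6 × 428 = 2568
  C=C: 1 × 632 = 632
  H-I: 1 × 305 = 305
  Σ(broken) = 3845 kJ
Bonds formed (products):
  C-C: 2 × 340 = 680
  C-H: 7 × 428 = 2996
  C-I: 1 × 246 = 246
  Σ(formed) = 3922 kJ
ΔH = Σ(broken) − Σ(formed) = 3845 − 3922 = −77 kJ

ΔH ≈ −77 kJ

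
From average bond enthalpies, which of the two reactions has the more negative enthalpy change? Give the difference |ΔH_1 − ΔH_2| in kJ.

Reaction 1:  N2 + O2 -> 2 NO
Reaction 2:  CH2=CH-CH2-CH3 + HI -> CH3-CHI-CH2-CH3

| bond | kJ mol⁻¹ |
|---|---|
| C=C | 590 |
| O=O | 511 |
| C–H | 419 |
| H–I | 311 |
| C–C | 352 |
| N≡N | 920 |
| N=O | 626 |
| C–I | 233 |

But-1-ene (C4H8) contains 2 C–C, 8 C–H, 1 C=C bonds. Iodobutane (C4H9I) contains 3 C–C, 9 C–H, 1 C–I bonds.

Reaction 1:
  Bonds broken (reactants):
    N≡N: 1 × 920 = 920
    O=O: 1 × 511 = 511
    Σ(broken) = 1431 kJ
  Bonds formed (products):
    N=O: 2 × 626 = 1252
    Σ(formed) = 1252 kJ
  ΔH_1 = 1431 − 1252 = +179 kJ
Reaction 2:
  Bonds broken (reactants):
    C–C: 2 × 352 = 704
    C–H: 8 × 419 = 3352
    C=C: 1 × 590 = 590
    H–I: 1 × 311 = 311
    Σ(broken) = 4957 kJ
  Bonds formed (products):
    C–C: 3 × 352 = 1056
    C–H: 9 × 419 = 3771
    C–I: 1 × 233 = 233
    Σ(formed) = 5060 kJ
  ΔH_2 = 4957 − 5060 = −103 kJ
ΔH_1 − ΔH_2 = +282 kJ, so reaction 2 has the more negative ΔH; |ΔH_1 − ΔH_2| = 282 kJ.

Reaction 2, by 282 kJ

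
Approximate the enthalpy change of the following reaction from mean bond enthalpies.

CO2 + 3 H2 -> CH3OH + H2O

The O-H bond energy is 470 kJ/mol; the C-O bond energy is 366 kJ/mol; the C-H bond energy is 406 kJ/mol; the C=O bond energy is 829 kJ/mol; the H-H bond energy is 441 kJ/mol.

Bonds broken (reactants):
  C=O: 2 × 829 = 1658
  H-H: 3 × 441 = 1323
  Σ(broken) = 2981 kJ
Bonds formed (products):
  C-H: 3 × 406 = 1218
  C-O: 1 × 366 = 366
  O-H: 3 × 470 = 1410
  Σ(formed) = 2994 kJ
ΔH = Σ(broken) − Σ(formed) = 2981 − 2994 = −13 kJ

ΔH ≈ −13 kJ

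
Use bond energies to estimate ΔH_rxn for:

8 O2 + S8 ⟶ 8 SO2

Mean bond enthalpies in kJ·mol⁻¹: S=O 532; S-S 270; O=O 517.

ΔH ≈ −2216 kJ

Bonds broken (reactants):
  O=O: 8 × 517 = 4136
  S-S: 8 × 270 = 2160
  Σ(broken) = 6296 kJ
Bonds formed (products):
  S=O: 16 × 532 = 8512
  Σ(formed) = 8512 kJ
ΔH = Σ(broken) − Σ(formed) = 6296 − 8512 = −2216 kJ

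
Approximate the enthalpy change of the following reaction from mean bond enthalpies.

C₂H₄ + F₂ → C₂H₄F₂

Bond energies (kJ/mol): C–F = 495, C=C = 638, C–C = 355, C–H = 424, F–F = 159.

Bonds broken (reactants):
  C–H: 4 × 424 = 1696
  C=C: 1 × 638 = 638
  F–F: 1 × 159 = 159
  Σ(broken) = 2493 kJ
Bonds formed (products):
  C–C: 1 × 355 = 355
  C–F: 2 × 495 = 990
  C–H: 4 × 424 = 1696
  Σ(formed) = 3041 kJ
ΔH = Σ(broken) − Σ(formed) = 2493 − 3041 = −548 kJ

ΔH ≈ −548 kJ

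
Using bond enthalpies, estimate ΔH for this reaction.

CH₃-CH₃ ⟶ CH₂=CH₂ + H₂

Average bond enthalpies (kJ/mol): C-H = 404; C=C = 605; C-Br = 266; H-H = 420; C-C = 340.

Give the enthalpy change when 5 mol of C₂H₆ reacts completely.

ΔH = +615 kJ

Bonds broken (reactants):
  C-C: 1 × 340 = 340
  C-H: 6 × 404 = 2424
  Σ(broken) = 2764 kJ
Bonds formed (products):
  C-H: 4 × 404 = 1616
  C=C: 1 × 605 = 605
  H-H: 1 × 420 = 420
  Σ(formed) = 2641 kJ
ΔH = Σ(broken) − Σ(formed) = 2764 − 2641 = +123 kJ
For 5× the reaction as written: 5 × (+123) = +615 kJ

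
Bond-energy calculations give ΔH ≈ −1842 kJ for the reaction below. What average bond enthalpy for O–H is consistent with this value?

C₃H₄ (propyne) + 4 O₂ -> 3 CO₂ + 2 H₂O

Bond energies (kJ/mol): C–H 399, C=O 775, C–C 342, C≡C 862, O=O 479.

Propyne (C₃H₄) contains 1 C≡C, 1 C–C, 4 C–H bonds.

D(O–H) ≈ 477 kJ/mol

Let D be the O–H bond energy.
Σ(broken) = 1×862 + 1×342 + 4×399 + 4×479 = 4716
Σ(formed) = 6×775 + 4×D = 4650 + 4D
ΔH = Σ(broken) − Σ(formed) = (4716) − (4650 + 4D) = +66 − 4D
Setting this equal to −1842 kJ gives 4D = 1908, so D = 477 kJ/mol.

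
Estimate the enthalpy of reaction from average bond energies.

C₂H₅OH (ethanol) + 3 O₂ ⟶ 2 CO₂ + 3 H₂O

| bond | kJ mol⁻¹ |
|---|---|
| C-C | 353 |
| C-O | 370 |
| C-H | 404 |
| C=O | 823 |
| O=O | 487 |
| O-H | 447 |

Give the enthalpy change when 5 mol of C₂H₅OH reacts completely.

Bonds broken (reactants):
  C-C: 1 × 353 = 353
  C-H: 5 × 404 = 2020
  C-O: 1 × 370 = 370
  O-H: 1 × 447 = 447
  O=O: 3 × 487 = 1461
  Σ(broken) = 4651 kJ
Bonds formed (products):
  C=O: 4 × 823 = 3292
  O-H: 6 × 447 = 2682
  Σ(formed) = 5974 kJ
ΔH = Σ(broken) − Σ(formed) = 4651 − 5974 = −1323 kJ
For 5× the reaction as written: 5 × (−1323) = −6615 kJ

ΔH = −6615 kJ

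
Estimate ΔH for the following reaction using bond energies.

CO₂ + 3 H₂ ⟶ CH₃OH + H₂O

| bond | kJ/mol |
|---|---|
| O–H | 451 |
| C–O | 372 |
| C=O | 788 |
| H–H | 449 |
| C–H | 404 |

Bonds broken (reactants):
  C=O: 2 × 788 = 1576
  H–H: 3 × 449 = 1347
  Σ(broken) = 2923 kJ
Bonds formed (products):
  C–H: 3 × 404 = 1212
  C–O: 1 × 372 = 372
  O–H: 3 × 451 = 1353
  Σ(formed) = 2937 kJ
ΔH = Σ(broken) − Σ(formed) = 2923 − 2937 = −14 kJ

ΔH ≈ −14 kJ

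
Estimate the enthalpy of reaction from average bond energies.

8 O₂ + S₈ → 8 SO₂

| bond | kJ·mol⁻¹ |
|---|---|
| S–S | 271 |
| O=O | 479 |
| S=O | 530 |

ΔH ≈ −2480 kJ

Bonds broken (reactants):
  O=O: 8 × 479 = 3832
  S–S: 8 × 271 = 2168
  Σ(broken) = 6000 kJ
Bonds formed (products):
  S=O: 16 × 530 = 8480
  Σ(formed) = 8480 kJ
ΔH = Σ(broken) − Σ(formed) = 6000 − 8480 = −2480 kJ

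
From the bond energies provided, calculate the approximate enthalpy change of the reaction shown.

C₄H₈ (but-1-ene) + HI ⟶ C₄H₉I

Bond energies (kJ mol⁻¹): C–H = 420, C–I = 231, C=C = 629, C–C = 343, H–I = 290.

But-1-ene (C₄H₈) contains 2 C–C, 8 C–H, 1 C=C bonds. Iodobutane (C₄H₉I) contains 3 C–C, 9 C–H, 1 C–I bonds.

ΔH ≈ −75 kJ

Bonds broken (reactants):
  C–C: 2 × 343 = 686
  C–H: 8 × 420 = 3360
  C=C: 1 × 629 = 629
  H–I: 1 × 290 = 290
  Σ(broken) = 4965 kJ
Bonds formed (products):
  C–C: 3 × 343 = 1029
  C–H: 9 × 420 = 3780
  C–I: 1 × 231 = 231
  Σ(formed) = 5040 kJ
ΔH = Σ(broken) − Σ(formed) = 4965 − 5040 = −75 kJ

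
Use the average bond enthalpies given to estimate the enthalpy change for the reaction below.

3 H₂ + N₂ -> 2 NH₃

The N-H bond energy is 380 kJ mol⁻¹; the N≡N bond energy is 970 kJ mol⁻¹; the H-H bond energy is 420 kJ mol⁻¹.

ΔH ≈ −50 kJ

Bonds broken (reactants):
  H-H: 3 × 420 = 1260
  N≡N: 1 × 970 = 970
  Σ(broken) = 2230 kJ
Bonds formed (products):
  N-H: 6 × 380 = 2280
  Σ(formed) = 2280 kJ
ΔH = Σ(broken) − Σ(formed) = 2230 − 2280 = −50 kJ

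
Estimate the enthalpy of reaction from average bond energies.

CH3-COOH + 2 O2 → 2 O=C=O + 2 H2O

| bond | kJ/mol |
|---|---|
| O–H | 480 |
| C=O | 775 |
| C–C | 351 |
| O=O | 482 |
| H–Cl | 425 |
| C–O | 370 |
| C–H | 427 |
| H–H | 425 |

ΔH ≈ −799 kJ

Bonds broken (reactants):
  C–C: 1 × 351 = 351
  C–H: 3 × 427 = 1281
  C–O: 1 × 370 = 370
  C=O: 1 × 775 = 775
  O–H: 1 × 480 = 480
  O=O: 2 × 482 = 964
  Σ(broken) = 4221 kJ
Bonds formed (products):
  C=O: 4 × 775 = 3100
  O–H: 4 × 480 = 1920
  Σ(formed) = 5020 kJ
ΔH = Σ(broken) − Σ(formed) = 4221 − 5020 = −799 kJ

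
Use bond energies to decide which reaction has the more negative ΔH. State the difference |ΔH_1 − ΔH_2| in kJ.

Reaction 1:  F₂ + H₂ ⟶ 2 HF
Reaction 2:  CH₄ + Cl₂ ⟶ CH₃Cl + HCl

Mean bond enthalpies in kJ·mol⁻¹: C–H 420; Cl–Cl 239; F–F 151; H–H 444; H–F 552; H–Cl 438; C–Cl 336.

Reaction 1:
  Bonds broken (reactants):
    F–F: 1 × 151 = 151
    H–H: 1 × 444 = 444
    Σ(broken) = 595 kJ
  Bonds formed (products):
    H–F: 2 × 552 = 1104
    Σ(formed) = 1104 kJ
  ΔH_1 = 595 − 1104 = −509 kJ
Reaction 2:
  Bonds broken (reactants):
    C–H: 4 × 420 = 1680
    Cl–Cl: 1 × 239 = 239
    Σ(broken) = 1919 kJ
  Bonds formed (products):
    C–Cl: 1 × 336 = 336
    C–H: 3 × 420 = 1260
    H–Cl: 1 × 438 = 438
    Σ(formed) = 2034 kJ
  ΔH_2 = 1919 − 2034 = −115 kJ
ΔH_1 − ΔH_2 = −394 kJ, so reaction 1 has the more negative ΔH; |ΔH_1 − ΔH_2| = 394 kJ.

Reaction 1, by 394 kJ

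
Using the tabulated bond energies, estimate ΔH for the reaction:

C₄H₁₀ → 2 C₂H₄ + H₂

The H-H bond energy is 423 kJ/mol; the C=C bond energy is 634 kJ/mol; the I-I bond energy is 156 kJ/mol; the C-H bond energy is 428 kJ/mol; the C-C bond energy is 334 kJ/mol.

ΔH ≈ +167 kJ

Bonds broken (reactants):
  C-C: 3 × 334 = 1002
  C-H: 10 × 428 = 4280
  Σ(broken) = 5282 kJ
Bonds formed (products):
  C-H: 8 × 428 = 3424
  C=C: 2 × 634 = 1268
  H-H: 1 × 423 = 423
  Σ(formed) = 5115 kJ
ΔH = Σ(broken) − Σ(formed) = 5282 − 5115 = +167 kJ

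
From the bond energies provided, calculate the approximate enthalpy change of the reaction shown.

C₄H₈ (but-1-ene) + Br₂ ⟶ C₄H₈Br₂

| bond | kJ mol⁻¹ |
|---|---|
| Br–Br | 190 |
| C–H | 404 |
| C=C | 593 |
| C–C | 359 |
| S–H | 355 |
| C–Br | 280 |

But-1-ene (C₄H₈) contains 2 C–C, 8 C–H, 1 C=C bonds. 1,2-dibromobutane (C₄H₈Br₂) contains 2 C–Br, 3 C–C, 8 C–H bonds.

Bonds broken (reactants):
  Br–Br: 1 × 190 = 190
  C–C: 2 × 359 = 718
  C–H: 8 × 404 = 3232
  C=C: 1 × 593 = 593
  Σ(broken) = 4733 kJ
Bonds formed (products):
  C–Br: 2 × 280 = 560
  C–C: 3 × 359 = 1077
  C–H: 8 × 404 = 3232
  Σ(formed) = 4869 kJ
ΔH = Σ(broken) − Σ(formed) = 4733 − 4869 = −136 kJ

ΔH ≈ −136 kJ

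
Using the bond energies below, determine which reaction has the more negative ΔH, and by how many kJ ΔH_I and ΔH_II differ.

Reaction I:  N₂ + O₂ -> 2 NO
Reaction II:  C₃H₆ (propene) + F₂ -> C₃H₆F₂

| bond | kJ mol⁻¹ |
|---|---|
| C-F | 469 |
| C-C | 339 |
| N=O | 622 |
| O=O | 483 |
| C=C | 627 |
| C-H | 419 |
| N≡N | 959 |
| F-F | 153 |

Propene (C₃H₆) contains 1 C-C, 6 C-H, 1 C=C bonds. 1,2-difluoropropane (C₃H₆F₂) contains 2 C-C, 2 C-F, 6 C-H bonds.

Reaction I:
  Bonds broken (reactants):
    N≡N: 1 × 959 = 959
    O=O: 1 × 483 = 483
    Σ(broken) = 1442 kJ
  Bonds formed (products):
    N=O: 2 × 622 = 1244
    Σ(formed) = 1244 kJ
  ΔH_I = 1442 − 1244 = +198 kJ
Reaction II:
  Bonds broken (reactants):
    C-C: 1 × 339 = 339
    C-H: 6 × 419 = 2514
    C=C: 1 × 627 = 627
    F-F: 1 × 153 = 153
    Σ(broken) = 3633 kJ
  Bonds formed (products):
    C-C: 2 × 339 = 678
    C-F: 2 × 469 = 938
    C-H: 6 × 419 = 2514
    Σ(formed) = 4130 kJ
  ΔH_II = 3633 − 4130 = −497 kJ
ΔH_I − ΔH_II = +695 kJ, so reaction II has the more negative ΔH; |ΔH_I − ΔH_II| = 695 kJ.

Reaction II, by 695 kJ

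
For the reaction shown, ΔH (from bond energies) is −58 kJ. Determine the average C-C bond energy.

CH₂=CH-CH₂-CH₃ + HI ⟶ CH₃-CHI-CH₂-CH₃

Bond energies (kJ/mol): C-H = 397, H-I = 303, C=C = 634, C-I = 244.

D(C-C) ≈ 354 kJ/mol

Let D be the C-C bond energy.
Σ(broken) = 2×D + 8×397 + 1×634 + 1×303 = 4113 + 2D
Σ(formed) = 3×D + 9×397 + 1×244 = 3817 + 3D
ΔH = Σ(broken) − Σ(formed) = (4113 + 2D) − (3817 + 3D) = +296 − D
Setting this equal to −58 kJ gives D = 354 kJ/mol.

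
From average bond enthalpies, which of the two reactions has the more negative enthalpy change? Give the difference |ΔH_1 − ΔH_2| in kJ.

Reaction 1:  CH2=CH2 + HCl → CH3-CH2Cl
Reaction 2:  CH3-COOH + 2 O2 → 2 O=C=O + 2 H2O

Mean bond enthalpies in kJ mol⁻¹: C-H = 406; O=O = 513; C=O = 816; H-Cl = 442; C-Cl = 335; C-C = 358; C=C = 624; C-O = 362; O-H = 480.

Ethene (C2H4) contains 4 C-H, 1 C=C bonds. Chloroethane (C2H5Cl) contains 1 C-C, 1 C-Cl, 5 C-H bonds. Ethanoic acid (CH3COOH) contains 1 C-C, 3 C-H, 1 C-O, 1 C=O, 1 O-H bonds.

Reaction 2, by 891 kJ

Reaction 1:
  Bonds broken (reactants):
    C-H: 4 × 406 = 1624
    C=C: 1 × 624 = 624
    H-Cl: 1 × 442 = 442
    Σ(broken) = 2690 kJ
  Bonds formed (products):
    C-C: 1 × 358 = 358
    C-Cl: 1 × 335 = 335
    C-H: 5 × 406 = 2030
    Σ(formed) = 2723 kJ
  ΔH_1 = 2690 − 2723 = −33 kJ
Reaction 2:
  Bonds broken (reactants):
    C-C: 1 × 358 = 358
    C-H: 3 × 406 = 1218
    C-O: 1 × 362 = 362
    C=O: 1 × 816 = 816
    O-H: 1 × 480 = 480
    O=O: 2 × 513 = 1026
    Σ(broken) = 4260 kJ
  Bonds formed (products):
    C=O: 4 × 816 = 3264
    O-H: 4 × 480 = 1920
    Σ(formed) = 5184 kJ
  ΔH_2 = 4260 − 5184 = −924 kJ
ΔH_1 − ΔH_2 = +891 kJ, so reaction 2 has the more negative ΔH; |ΔH_1 − ΔH_2| = 891 kJ.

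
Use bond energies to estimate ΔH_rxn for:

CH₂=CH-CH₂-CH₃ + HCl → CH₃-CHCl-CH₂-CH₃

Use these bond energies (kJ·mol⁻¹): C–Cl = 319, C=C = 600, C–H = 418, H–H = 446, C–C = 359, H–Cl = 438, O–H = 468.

ΔH ≈ −58 kJ

Bonds broken (reactants):
  C–C: 2 × 359 = 718
  C–H: 8 × 418 = 3344
  C=C: 1 × 600 = 600
  H–Cl: 1 × 438 = 438
  Σ(broken) = 5100 kJ
Bonds formed (products):
  C–C: 3 × 359 = 1077
  C–Cl: 1 × 319 = 319
  C–H: 9 × 418 = 3762
  Σ(formed) = 5158 kJ
ΔH = Σ(broken) − Σ(formed) = 5100 − 5158 = −58 kJ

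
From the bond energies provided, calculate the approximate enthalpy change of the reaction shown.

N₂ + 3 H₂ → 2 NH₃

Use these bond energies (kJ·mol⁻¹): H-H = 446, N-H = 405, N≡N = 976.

Bonds broken (reactants):
  H-H: 3 × 446 = 1338
  N≡N: 1 × 976 = 976
  Σ(broken) = 2314 kJ
Bonds formed (products):
  N-H: 6 × 405 = 2430
  Σ(formed) = 2430 kJ
ΔH = Σ(broken) − Σ(formed) = 2314 − 2430 = −116 kJ

ΔH ≈ −116 kJ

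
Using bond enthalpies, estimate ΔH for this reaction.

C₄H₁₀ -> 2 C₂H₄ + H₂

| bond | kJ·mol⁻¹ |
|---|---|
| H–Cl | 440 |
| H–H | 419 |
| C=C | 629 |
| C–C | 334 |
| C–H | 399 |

Bonds broken (reactants):
  C–C: 3 × 334 = 1002
  C–H: 10 × 399 = 3990
  Σ(broken) = 4992 kJ
Bonds formed (products):
  C–H: 8 × 399 = 3192
  C=C: 2 × 629 = 1258
  H–H: 1 × 419 = 419
  Σ(formed) = 4869 kJ
ΔH = Σ(broken) − Σ(formed) = 4992 − 4869 = +123 kJ

ΔH ≈ +123 kJ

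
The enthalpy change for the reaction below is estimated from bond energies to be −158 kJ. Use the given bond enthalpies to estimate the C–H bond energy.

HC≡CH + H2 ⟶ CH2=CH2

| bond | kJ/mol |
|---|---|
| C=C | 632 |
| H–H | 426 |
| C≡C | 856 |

Let D be the C–H bond energy.
Σ(broken) = 1×856 + 2×D + 1×426 = 1282 + 2D
Σ(formed) = 4×D + 1×632 = 632 + 4D
ΔH = Σ(broken) − Σ(formed) = (1282 + 2D) − (632 + 4D) = +650 − 2D
Setting this equal to −158 kJ gives 2D = 808, so D = 404 kJ/mol.

D(C–H) ≈ 404 kJ/mol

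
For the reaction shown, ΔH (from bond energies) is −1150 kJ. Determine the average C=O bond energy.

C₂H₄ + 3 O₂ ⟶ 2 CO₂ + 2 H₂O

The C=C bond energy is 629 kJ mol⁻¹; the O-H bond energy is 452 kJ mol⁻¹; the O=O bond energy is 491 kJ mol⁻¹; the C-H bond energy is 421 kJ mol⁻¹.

D(C=O) ≈ 782 kJ/mol

Let D be the C=O bond energy.
Σ(broken) = 4×421 + 1×629 + 3×491 = 3786
Σ(formed) = 4×D + 4×452 = 1808 + 4D
ΔH = Σ(broken) − Σ(formed) = (3786) − (1808 + 4D) = +1978 − 4D
Setting this equal to −1150 kJ gives 4D = 3128, so D = 782 kJ/mol.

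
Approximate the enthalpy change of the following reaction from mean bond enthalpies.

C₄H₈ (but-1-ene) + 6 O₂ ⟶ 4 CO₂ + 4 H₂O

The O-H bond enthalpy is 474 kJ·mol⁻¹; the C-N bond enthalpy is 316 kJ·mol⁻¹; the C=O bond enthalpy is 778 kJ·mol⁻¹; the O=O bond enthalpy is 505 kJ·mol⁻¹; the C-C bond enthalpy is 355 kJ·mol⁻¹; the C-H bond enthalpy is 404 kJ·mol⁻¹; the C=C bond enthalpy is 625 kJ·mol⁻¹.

Bonds broken (reactants):
  C-C: 2 × 355 = 710
  C-H: 8 × 404 = 3232
  C=C: 1 × 625 = 625
  O=O: 6 × 505 = 3030
  Σ(broken) = 7597 kJ
Bonds formed (products):
  C=O: 8 × 778 = 6224
  O-H: 8 × 474 = 3792
  Σ(formed) = 10016 kJ
ΔH = Σ(broken) − Σ(formed) = 7597 − 10016 = −2419 kJ

ΔH ≈ −2419 kJ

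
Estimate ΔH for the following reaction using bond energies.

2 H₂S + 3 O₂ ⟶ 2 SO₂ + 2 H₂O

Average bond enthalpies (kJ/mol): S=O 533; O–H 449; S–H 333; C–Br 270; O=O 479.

Bonds broken (reactants):
  O=O: 3 × 479 = 1437
  S–H: 4 × 333 = 1332
  Σ(broken) = 2769 kJ
Bonds formed (products):
  O–H: 4 × 449 = 1796
  S=O: 4 × 533 = 2132
  Σ(formed) = 3928 kJ
ΔH = Σ(broken) − Σ(formed) = 2769 − 3928 = −1159 kJ

ΔH ≈ −1159 kJ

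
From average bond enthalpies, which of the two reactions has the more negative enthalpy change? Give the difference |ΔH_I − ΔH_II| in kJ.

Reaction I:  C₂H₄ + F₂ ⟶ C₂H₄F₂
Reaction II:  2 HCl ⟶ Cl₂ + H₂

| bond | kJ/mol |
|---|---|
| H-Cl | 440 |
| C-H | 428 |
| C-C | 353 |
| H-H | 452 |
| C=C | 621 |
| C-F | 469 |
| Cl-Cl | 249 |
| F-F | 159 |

Reaction I, by 690 kJ

Reaction I:
  Bonds broken (reactants):
    C-H: 4 × 428 = 1712
    C=C: 1 × 621 = 621
    F-F: 1 × 159 = 159
    Σ(broken) = 2492 kJ
  Bonds formed (products):
    C-C: 1 × 353 = 353
    C-F: 2 × 469 = 938
    C-H: 4 × 428 = 1712
    Σ(formed) = 3003 kJ
  ΔH_I = 2492 − 3003 = −511 kJ
Reaction II:
  Bonds broken (reactants):
    H-Cl: 2 × 440 = 880
    Σ(broken) = 880 kJ
  Bonds formed (products):
    Cl-Cl: 1 × 249 = 249
    H-H: 1 × 452 = 452
    Σ(formed) = 701 kJ
  ΔH_II = 880 − 701 = +179 kJ
ΔH_I − ΔH_II = −690 kJ, so reaction I has the more negative ΔH; |ΔH_I − ΔH_II| = 690 kJ.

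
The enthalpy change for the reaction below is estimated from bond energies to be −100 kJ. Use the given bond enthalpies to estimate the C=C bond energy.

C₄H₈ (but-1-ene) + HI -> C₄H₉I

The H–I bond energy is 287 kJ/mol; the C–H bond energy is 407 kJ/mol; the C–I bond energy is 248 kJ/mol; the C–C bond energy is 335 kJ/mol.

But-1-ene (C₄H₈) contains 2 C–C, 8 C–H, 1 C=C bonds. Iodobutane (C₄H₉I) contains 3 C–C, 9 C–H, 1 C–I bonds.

D(C=C) ≈ 603 kJ/mol

Let D be the C=C bond energy.
Σ(broken) = 2×335 + 8×407 + 1×D + 1×287 = 4213 + D
Σ(formed) = 3×335 + 9×407 + 1×248 = 4916
ΔH = Σ(broken) − Σ(formed) = (4213 + D) − (4916) = −703 + D
Setting this equal to −100 kJ gives D = 603 kJ/mol.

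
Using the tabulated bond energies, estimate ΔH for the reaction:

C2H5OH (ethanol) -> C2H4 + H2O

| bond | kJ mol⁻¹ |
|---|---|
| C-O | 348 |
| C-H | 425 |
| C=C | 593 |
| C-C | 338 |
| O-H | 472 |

ΔH ≈ +46 kJ

Bonds broken (reactants):
  C-C: 1 × 338 = 338
  C-H: 5 × 425 = 2125
  C-O: 1 × 348 = 348
  O-H: 1 × 472 = 472
  Σ(broken) = 3283 kJ
Bonds formed (products):
  C-H: 4 × 425 = 1700
  C=C: 1 × 593 = 593
  O-H: 2 × 472 = 944
  Σ(formed) = 3237 kJ
ΔH = Σ(broken) − Σ(formed) = 3283 − 3237 = +46 kJ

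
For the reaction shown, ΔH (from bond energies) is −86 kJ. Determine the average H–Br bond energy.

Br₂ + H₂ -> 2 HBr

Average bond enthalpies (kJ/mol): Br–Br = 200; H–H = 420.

Let D be the H–Br bond energy.
Σ(broken) = 1×200 + 1×420 = 620
Σ(formed) = 2×D = 2D
ΔH = Σ(broken) − Σ(formed) = (620) − (2D) = +620 − 2D
Setting this equal to −86 kJ gives 2D = 706, so D = 353 kJ/mol.

D(H–Br) ≈ 353 kJ/mol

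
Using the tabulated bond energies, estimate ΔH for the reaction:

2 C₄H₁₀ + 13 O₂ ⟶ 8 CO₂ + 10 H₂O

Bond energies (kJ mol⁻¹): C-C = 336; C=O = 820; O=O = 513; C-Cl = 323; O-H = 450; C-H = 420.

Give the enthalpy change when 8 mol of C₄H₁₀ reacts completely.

ΔH = −20140 kJ

Bonds broken (reactants):
  C-C: 6 × 336 = 2016
  C-H: 20 × 420 = 8400
  O=O: 13 × 513 = 6669
  Σ(broken) = 17085 kJ
Bonds formed (products):
  C=O: 16 × 820 = 13120
  O-H: 20 × 450 = 9000
  Σ(formed) = 22120 kJ
ΔH = Σ(broken) − Σ(formed) = 17085 − 22120 = −5035 kJ
For 4× the reaction as written: 4 × (−5035) = −20140 kJ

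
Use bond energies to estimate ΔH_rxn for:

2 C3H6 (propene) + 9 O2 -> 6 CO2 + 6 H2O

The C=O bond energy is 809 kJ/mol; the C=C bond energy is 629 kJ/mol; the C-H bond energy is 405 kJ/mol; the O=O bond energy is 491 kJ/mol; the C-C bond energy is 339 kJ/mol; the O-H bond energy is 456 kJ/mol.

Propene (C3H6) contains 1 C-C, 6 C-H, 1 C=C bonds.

ΔH ≈ −3965 kJ

Bonds broken (reactants):
  C-C: 2 × 339 = 678
  C-H: 12 × 405 = 4860
  C=C: 2 × 629 = 1258
  O=O: 9 × 491 = 4419
  Σ(broken) = 11215 kJ
Bonds formed (products):
  C=O: 12 × 809 = 9708
  O-H: 12 × 456 = 5472
  Σ(formed) = 15180 kJ
ΔH = Σ(broken) − Σ(formed) = 11215 − 15180 = −3965 kJ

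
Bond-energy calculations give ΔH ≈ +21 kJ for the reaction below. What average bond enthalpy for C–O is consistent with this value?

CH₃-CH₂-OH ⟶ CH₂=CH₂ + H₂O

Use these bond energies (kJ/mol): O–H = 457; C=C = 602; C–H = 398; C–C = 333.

D(C–O) ≈ 349 kJ/mol

Let D be the C–O bond energy.
Σ(broken) = 1×333 + 5×398 + 1×D + 1×457 = 2780 + D
Σ(formed) = 4×398 + 1×602 + 2×457 = 3108
ΔH = Σ(broken) − Σ(formed) = (2780 + D) − (3108) = −328 + D
Setting this equal to +21 kJ gives D = 349 kJ/mol.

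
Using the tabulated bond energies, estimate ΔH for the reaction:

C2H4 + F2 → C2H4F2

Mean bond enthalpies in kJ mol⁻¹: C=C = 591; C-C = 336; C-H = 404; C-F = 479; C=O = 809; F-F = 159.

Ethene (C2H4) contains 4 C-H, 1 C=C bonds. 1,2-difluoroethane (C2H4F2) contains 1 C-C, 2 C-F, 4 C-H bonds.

ΔH ≈ −544 kJ

Bonds broken (reactants):
  C-H: 4 × 404 = 1616
  C=C: 1 × 591 = 591
  F-F: 1 × 159 = 159
  Σ(broken) = 2366 kJ
Bonds formed (products):
  C-C: 1 × 336 = 336
  C-F: 2 × 479 = 958
  C-H: 4 × 404 = 1616
  Σ(formed) = 2910 kJ
ΔH = Σ(broken) − Σ(formed) = 2366 − 2910 = −544 kJ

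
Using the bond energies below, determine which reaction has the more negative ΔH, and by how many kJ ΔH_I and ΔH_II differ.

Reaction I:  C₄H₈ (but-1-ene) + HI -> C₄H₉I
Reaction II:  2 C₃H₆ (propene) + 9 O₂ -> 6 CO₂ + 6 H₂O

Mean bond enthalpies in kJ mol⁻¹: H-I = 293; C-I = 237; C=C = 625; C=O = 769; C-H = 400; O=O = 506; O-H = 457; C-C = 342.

Reaction II, by 3363 kJ

Reaction I:
  Bonds broken (reactants):
    C-C: 2 × 342 = 684
    C-H: 8 × 400 = 3200
    C=C: 1 × 625 = 625
    H-I: 1 × 293 = 293
    Σ(broken) = 4802 kJ
  Bonds formed (products):
    C-C: 3 × 342 = 1026
    C-H: 9 × 400 = 3600
    C-I: 1 × 237 = 237
    Σ(formed) = 4863 kJ
  ΔH_I = 4802 − 4863 = −61 kJ
Reaction II:
  Bonds broken (reactants):
    C-C: 2 × 342 = 684
    C-H: 12 × 400 = 4800
    C=C: 2 × 625 = 1250
    O=O: 9 × 506 = 4554
    Σ(broken) = 11288 kJ
  Bonds formed (products):
    C=O: 12 × 769 = 9228
    O-H: 12 × 457 = 5484
    Σ(formed) = 14712 kJ
  ΔH_II = 11288 − 14712 = −3424 kJ
ΔH_I − ΔH_II = +3363 kJ, so reaction II has the more negative ΔH; |ΔH_I − ΔH_II| = 3363 kJ.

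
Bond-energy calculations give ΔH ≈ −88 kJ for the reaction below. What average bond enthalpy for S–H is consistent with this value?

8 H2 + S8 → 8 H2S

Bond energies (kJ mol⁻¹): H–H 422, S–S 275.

D(S–H) ≈ 354 kJ/mol

Let D be the S–H bond energy.
Σ(broken) = 8×422 + 8×275 = 5576
Σ(formed) = 16×D = 16D
ΔH = Σ(broken) − Σ(formed) = (5576) − (16D) = +5576 − 16D
Setting this equal to −88 kJ gives 16D = 5664, so D = 354 kJ/mol.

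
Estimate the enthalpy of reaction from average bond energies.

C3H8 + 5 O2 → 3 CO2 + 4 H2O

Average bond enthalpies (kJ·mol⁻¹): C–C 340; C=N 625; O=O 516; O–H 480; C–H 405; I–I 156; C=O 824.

ΔH ≈ −2284 kJ

Bonds broken (reactants):
  C–C: 2 × 340 = 680
  C–H: 8 × 405 = 3240
  O=O: 5 × 516 = 2580
  Σ(broken) = 6500 kJ
Bonds formed (products):
  C=O: 6 × 824 = 4944
  O–H: 8 × 480 = 3840
  Σ(formed) = 8784 kJ
ΔH = Σ(broken) − Σ(formed) = 6500 − 8784 = −2284 kJ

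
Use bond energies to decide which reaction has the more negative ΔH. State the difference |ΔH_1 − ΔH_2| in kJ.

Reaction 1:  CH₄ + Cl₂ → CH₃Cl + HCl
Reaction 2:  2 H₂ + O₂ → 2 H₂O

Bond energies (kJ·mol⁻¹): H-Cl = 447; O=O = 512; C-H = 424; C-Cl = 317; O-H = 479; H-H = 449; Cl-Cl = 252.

Reaction 2, by 418 kJ

Reaction 1:
  Bonds broken (reactants):
    C-H: 4 × 424 = 1696
    Cl-Cl: 1 × 252 = 252
    Σ(broken) = 1948 kJ
  Bonds formed (products):
    C-Cl: 1 × 317 = 317
    C-H: 3 × 424 = 1272
    H-Cl: 1 × 447 = 447
    Σ(formed) = 2036 kJ
  ΔH_1 = 1948 − 2036 = −88 kJ
Reaction 2:
  Bonds broken (reactants):
    H-H: 2 × 449 = 898
    O=O: 1 × 512 = 512
    Σ(broken) = 1410 kJ
  Bonds formed (products):
    O-H: 4 × 479 = 1916
    Σ(formed) = 1916 kJ
  ΔH_2 = 1410 − 1916 = −506 kJ
ΔH_1 − ΔH_2 = +418 kJ, so reaction 2 has the more negative ΔH; |ΔH_1 − ΔH_2| = 418 kJ.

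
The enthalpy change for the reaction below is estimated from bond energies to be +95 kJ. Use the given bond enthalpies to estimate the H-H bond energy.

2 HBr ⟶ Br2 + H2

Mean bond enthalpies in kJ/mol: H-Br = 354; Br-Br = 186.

D(H-H) ≈ 427 kJ/mol

Let D be the H-H bond energy.
Σ(broken) = 2×354 = 708
Σ(formed) = 1×186 + 1×D = 186 + D
ΔH = Σ(broken) − Σ(formed) = (708) − (186 + D) = +522 − D
Setting this equal to +95 kJ gives D = 427 kJ/mol.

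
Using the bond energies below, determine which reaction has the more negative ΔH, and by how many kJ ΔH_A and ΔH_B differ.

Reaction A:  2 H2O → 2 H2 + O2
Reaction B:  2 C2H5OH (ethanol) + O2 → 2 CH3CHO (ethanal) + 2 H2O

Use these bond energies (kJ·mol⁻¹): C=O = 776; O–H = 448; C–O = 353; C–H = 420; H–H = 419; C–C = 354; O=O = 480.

Reaction B, by 896 kJ

Reaction A:
  Bonds broken (reactants):
    O–H: 4 × 448 = 1792
    Σ(broken) = 1792 kJ
  Bonds formed (products):
    H–H: 2 × 419 = 838
    O=O: 1 × 480 = 480
    Σ(formed) = 1318 kJ
  ΔH_A = 1792 − 1318 = +474 kJ
Reaction B:
  Bonds broken (reactants):
    C–C: 2 × 354 = 708
    C–H: 10 × 420 = 4200
    C–O: 2 × 353 = 706
    O–H: 2 × 448 = 896
    O=O: 1 × 480 = 480
    Σ(broken) = 6990 kJ
  Bonds formed (products):
    C–C: 2 × 354 = 708
    C–H: 8 × 420 = 3360
    C=O: 2 × 776 = 1552
    O–H: 4 × 448 = 1792
    Σ(formed) = 7412 kJ
  ΔH_B = 6990 − 7412 = −422 kJ
ΔH_A − ΔH_B = +896 kJ, so reaction B has the more negative ΔH; |ΔH_A − ΔH_B| = 896 kJ.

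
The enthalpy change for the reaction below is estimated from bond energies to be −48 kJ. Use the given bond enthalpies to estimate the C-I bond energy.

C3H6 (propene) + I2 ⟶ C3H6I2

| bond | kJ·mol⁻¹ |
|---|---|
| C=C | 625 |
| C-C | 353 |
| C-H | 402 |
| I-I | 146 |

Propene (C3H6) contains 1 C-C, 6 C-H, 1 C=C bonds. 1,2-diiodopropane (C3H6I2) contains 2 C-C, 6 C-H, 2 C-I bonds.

D(C-I) ≈ 233 kJ/mol

Let D be the C-I bond energy.
Σ(broken) = 1×353 + 6×402 + 1×625 + 1×146 = 3536
Σ(formed) = 2×353 + 6×402 + 2×D = 3118 + 2D
ΔH = Σ(broken) − Σ(formed) = (3536) − (3118 + 2D) = +418 − 2D
Setting this equal to −48 kJ gives 2D = 466, so D = 233 kJ/mol.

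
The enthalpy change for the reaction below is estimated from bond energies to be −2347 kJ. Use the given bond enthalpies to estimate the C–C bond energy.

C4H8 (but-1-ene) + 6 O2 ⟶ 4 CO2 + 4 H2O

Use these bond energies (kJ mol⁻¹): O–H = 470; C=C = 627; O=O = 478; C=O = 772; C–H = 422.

Let D be the C–C bond energy.
Σ(broken) = 2×D + 8×422 + 1×627 + 6×478 = 6871 + 2D
Σ(formed) = 8×772 + 8×470 = 9936
ΔH = Σ(broken) − Σ(formed) = (6871 + 2D) − (9936) = −3065 + 2D
Setting this equal to −2347 kJ gives 2D = 718, so D = 359 kJ/mol.

D(C–C) ≈ 359 kJ/mol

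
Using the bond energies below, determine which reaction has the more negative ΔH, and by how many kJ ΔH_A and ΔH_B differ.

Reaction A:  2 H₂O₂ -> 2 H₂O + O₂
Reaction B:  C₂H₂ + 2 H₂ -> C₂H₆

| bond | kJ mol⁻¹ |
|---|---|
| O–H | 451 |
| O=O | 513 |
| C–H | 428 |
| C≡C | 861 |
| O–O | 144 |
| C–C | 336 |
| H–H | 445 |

Reaction A:
  Bonds broken (reactants):
    O–H: 4 × 451 = 1804
    O–O: 2 × 144 = 288
    Σ(broken) = 2092 kJ
  Bonds formed (products):
    O–H: 4 × 451 = 1804
    O=O: 1 × 513 = 513
    Σ(formed) = 2317 kJ
  ΔH_A = 2092 − 2317 = −225 kJ
Reaction B:
  Bonds broken (reactants):
    C≡C: 1 × 861 = 861
    C–H: 2 × 428 = 856
    H–H: 2 × 445 = 890
    Σ(broken) = 2607 kJ
  Bonds formed (products):
    C–C: 1 × 336 = 336
    C–H: 6 × 428 = 2568
    Σ(formed) = 2904 kJ
  ΔH_B = 2607 − 2904 = −297 kJ
ΔH_A − ΔH_B = +72 kJ, so reaction B has the more negative ΔH; |ΔH_A − ΔH_B| = 72 kJ.

Reaction B, by 72 kJ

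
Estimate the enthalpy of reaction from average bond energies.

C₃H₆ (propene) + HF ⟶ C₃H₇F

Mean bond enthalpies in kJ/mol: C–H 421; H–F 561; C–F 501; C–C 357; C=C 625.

Bonds broken (reactants):
  C–C: 1 × 357 = 357
  C–H: 6 × 421 = 2526
  C=C: 1 × 625 = 625
  H–F: 1 × 561 = 561
  Σ(broken) = 4069 kJ
Bonds formed (products):
  C–C: 2 × 357 = 714
  C–F: 1 × 501 = 501
  C–H: 7 × 421 = 2947
  Σ(formed) = 4162 kJ
ΔH = Σ(broken) − Σ(formed) = 4069 − 4162 = −93 kJ

ΔH ≈ −93 kJ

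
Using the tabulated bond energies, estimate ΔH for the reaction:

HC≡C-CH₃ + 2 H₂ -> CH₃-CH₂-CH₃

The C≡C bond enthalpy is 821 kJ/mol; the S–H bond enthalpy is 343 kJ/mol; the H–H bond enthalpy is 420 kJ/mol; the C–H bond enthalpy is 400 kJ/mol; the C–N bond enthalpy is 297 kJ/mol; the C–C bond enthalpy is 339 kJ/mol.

ΔH ≈ −278 kJ

Bonds broken (reactants):
  C≡C: 1 × 821 = 821
  C–C: 1 × 339 = 339
  C–H: 4 × 400 = 1600
  H–H: 2 × 420 = 840
  Σ(broken) = 3600 kJ
Bonds formed (products):
  C–C: 2 × 339 = 678
  C–H: 8 × 400 = 3200
  Σ(formed) = 3878 kJ
ΔH = Σ(broken) − Σ(formed) = 3600 − 3878 = −278 kJ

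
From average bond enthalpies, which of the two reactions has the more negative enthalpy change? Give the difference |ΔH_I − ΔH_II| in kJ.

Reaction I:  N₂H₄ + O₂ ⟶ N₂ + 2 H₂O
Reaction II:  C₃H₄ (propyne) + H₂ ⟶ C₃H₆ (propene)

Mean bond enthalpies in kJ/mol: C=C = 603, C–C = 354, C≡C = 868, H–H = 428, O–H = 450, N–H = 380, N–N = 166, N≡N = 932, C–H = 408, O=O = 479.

Reaction I:
  Bonds broken (reactants):
    N–H: 4 × 380 = 1520
    N–N: 1 × 166 = 166
    O=O: 1 × 479 = 479
    Σ(broken) = 2165 kJ
  Bonds formed (products):
    N≡N: 1 × 932 = 932
    O–H: 4 × 450 = 1800
    Σ(formed) = 2732 kJ
  ΔH_I = 2165 − 2732 = −567 kJ
Reaction II:
  Bonds broken (reactants):
    C≡C: 1 × 868 = 868
    C–C: 1 × 354 = 354
    C–H: 4 × 408 = 1632
    H–H: 1 × 428 = 428
    Σ(broken) = 3282 kJ
  Bonds formed (products):
    C–C: 1 × 354 = 354
    C–H: 6 × 408 = 2448
    C=C: 1 × 603 = 603
    Σ(formed) = 3405 kJ
  ΔH_II = 3282 − 3405 = −123 kJ
ΔH_I − ΔH_II = −444 kJ, so reaction I has the more negative ΔH; |ΔH_I − ΔH_II| = 444 kJ.

Reaction I, by 444 kJ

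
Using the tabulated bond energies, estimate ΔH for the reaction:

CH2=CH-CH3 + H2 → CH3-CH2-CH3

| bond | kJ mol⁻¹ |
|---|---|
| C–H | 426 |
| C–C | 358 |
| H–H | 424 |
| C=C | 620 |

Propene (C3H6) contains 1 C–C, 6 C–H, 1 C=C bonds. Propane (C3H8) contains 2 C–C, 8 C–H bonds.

Bonds broken (reactants):
  C–C: 1 × 358 = 358
  C–H: 6 × 426 = 2556
  C=C: 1 × 620 = 620
  H–H: 1 × 424 = 424
  Σ(broken) = 3958 kJ
Bonds formed (products):
  C–C: 2 × 358 = 716
  C–H: 8 × 426 = 3408
  Σ(formed) = 4124 kJ
ΔH = Σ(broken) − Σ(formed) = 3958 − 4124 = −166 kJ

ΔH ≈ −166 kJ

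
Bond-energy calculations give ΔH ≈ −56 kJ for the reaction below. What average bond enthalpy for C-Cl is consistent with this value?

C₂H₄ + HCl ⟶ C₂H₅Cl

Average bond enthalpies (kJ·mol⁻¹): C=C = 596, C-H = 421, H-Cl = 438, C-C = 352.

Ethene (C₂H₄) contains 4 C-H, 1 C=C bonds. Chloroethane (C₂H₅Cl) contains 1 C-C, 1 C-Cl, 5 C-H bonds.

D(C-Cl) ≈ 317 kJ/mol

Let D be the C-Cl bond energy.
Σ(broken) = 4×421 + 1×596 + 1×438 = 2718
Σ(formed) = 1×352 + 1×D + 5×421 = 2457 + D
ΔH = Σ(broken) − Σ(formed) = (2718) − (2457 + D) = +261 − D
Setting this equal to −56 kJ gives D = 317 kJ/mol.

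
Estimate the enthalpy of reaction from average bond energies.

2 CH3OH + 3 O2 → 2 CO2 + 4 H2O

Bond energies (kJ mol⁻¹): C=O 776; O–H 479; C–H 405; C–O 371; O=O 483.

ΔH ≈ −1357 kJ

Bonds broken (reactants):
  C–H: 6 × 405 = 2430
  C–O: 2 × 371 = 742
  O–H: 2 × 479 = 958
  O=O: 3 × 483 = 1449
  Σ(broken) = 5579 kJ
Bonds formed (products):
  C=O: 4 × 776 = 3104
  O–H: 8 × 479 = 3832
  Σ(formed) = 6936 kJ
ΔH = Σ(broken) − Σ(formed) = 5579 − 6936 = −1357 kJ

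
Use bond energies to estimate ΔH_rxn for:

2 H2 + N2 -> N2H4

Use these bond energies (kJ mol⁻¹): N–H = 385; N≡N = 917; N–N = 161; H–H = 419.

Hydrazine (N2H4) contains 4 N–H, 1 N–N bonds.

ΔH ≈ +54 kJ

Bonds broken (reactants):
  H–H: 2 × 419 = 838
  N≡N: 1 × 917 = 917
  Σ(broken) = 1755 kJ
Bonds formed (products):
  N–H: 4 × 385 = 1540
  N–N: 1 × 161 = 161
  Σ(formed) = 1701 kJ
ΔH = Σ(broken) − Σ(formed) = 1755 − 1701 = +54 kJ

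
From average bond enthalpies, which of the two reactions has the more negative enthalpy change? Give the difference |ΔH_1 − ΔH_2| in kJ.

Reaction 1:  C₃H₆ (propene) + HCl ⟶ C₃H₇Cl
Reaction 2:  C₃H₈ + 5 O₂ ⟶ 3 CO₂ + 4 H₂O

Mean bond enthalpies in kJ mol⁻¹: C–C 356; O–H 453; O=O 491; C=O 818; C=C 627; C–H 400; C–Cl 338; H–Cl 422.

Reaction 2, by 2120 kJ

Reaction 1:
  Bonds broken (reactants):
    C–C: 1 × 356 = 356
    C–H: 6 × 400 = 2400
    C=C: 1 × 627 = 627
    H–Cl: 1 × 422 = 422
    Σ(broken) = 3805 kJ
  Bonds formed (products):
    C–C: 2 × 356 = 712
    C–Cl: 1 × 338 = 338
    C–H: 7 × 400 = 2800
    Σ(formed) = 3850 kJ
  ΔH_1 = 3805 − 3850 = −45 kJ
Reaction 2:
  Bonds broken (reactants):
    C–C: 2 × 356 = 712
    C–H: 8 × 400 = 3200
    O=O: 5 × 491 = 2455
    Σ(broken) = 6367 kJ
  Bonds formed (products):
    C=O: 6 × 818 = 4908
    O–H: 8 × 453 = 3624
    Σ(formed) = 8532 kJ
  ΔH_2 = 6367 − 8532 = −2165 kJ
ΔH_1 − ΔH_2 = +2120 kJ, so reaction 2 has the more negative ΔH; |ΔH_1 − ΔH_2| = 2120 kJ.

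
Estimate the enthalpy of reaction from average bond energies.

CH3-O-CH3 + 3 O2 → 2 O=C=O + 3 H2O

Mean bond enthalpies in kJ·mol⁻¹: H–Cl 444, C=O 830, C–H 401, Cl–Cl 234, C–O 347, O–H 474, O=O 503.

ΔH ≈ −1555 kJ

Bonds broken (reactants):
  C–H: 6 × 401 = 2406
  C–O: 2 × 347 = 694
  O=O: 3 × 503 = 1509
  Σ(broken) = 4609 kJ
Bonds formed (products):
  C=O: 4 × 830 = 3320
  O–H: 6 × 474 = 2844
  Σ(formed) = 6164 kJ
ΔH = Σ(broken) − Σ(formed) = 4609 − 6164 = −1555 kJ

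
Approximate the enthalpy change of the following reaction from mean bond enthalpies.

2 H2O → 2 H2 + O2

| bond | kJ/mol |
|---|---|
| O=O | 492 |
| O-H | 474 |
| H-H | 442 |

ΔH ≈ +520 kJ

Bonds broken (reactants):
  O-H: 4 × 474 = 1896
  Σ(broken) = 1896 kJ
Bonds formed (products):
  H-H: 2 × 442 = 884
  O=O: 1 × 492 = 492
  Σ(formed) = 1376 kJ
ΔH = Σ(broken) − Σ(formed) = 1896 − 1376 = +520 kJ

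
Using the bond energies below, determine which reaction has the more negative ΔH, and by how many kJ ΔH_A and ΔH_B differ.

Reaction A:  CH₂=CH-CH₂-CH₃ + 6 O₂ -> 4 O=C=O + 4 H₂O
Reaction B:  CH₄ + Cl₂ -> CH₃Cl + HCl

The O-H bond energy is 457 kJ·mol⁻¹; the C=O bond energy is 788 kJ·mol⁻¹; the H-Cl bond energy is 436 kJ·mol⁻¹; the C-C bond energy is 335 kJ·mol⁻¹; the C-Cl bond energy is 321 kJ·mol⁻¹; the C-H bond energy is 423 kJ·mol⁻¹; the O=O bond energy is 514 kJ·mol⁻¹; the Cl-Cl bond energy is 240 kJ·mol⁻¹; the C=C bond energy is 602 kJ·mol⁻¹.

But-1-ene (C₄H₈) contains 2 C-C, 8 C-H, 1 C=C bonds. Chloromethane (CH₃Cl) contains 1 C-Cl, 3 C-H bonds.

Reaction A, by 2126 kJ

Reaction A:
  Bonds broken (reactants):
    C-C: 2 × 335 = 670
    C-H: 8 × 423 = 3384
    C=C: 1 × 602 = 602
    O=O: 6 × 514 = 3084
    Σ(broken) = 7740 kJ
  Bonds formed (products):
    C=O: 8 × 788 = 6304
    O-H: 8 × 457 = 3656
    Σ(formed) = 9960 kJ
  ΔH_A = 7740 − 9960 = −2220 kJ
Reaction B:
  Bonds broken (reactants):
    C-H: 4 × 423 = 1692
    Cl-Cl: 1 × 240 = 240
    Σ(broken) = 1932 kJ
  Bonds formed (products):
    C-Cl: 1 × 321 = 321
    C-H: 3 × 423 = 1269
    H-Cl: 1 × 436 = 436
    Σ(formed) = 2026 kJ
  ΔH_B = 1932 − 2026 = −94 kJ
ΔH_A − ΔH_B = −2126 kJ, so reaction A has the more negative ΔH; |ΔH_A − ΔH_B| = 2126 kJ.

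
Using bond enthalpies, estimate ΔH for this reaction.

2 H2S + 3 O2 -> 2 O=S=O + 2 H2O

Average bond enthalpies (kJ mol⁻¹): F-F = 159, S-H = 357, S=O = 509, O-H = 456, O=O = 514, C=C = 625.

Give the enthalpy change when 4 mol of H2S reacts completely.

ΔH = −1780 kJ

Bonds broken (reactants):
  O=O: 3 × 514 = 1542
  S-H: 4 × 357 = 1428
  Σ(broken) = 2970 kJ
Bonds formed (products):
  O-H: 4 × 456 = 1824
  S=O: 4 × 509 = 2036
  Σ(formed) = 3860 kJ
ΔH = Σ(broken) − Σ(formed) = 2970 − 3860 = −890 kJ
For 2× the reaction as written: 2 × (−890) = −1780 kJ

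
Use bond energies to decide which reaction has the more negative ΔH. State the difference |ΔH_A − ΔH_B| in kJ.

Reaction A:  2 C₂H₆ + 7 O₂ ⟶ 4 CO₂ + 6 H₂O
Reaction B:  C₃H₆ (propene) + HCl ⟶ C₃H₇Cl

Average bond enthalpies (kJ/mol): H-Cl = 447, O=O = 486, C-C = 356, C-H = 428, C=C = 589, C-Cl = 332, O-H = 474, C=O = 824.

Reaction A:
  Bonds broken (reactants):
    C-C: 2 × 356 = 712
    C-H: 12 × 428 = 5136
    O=O: 7 × 486 = 3402
    Σ(broken) = 9250 kJ
  Bonds formed (products):
    C=O: 8 × 824 = 6592
    O-H: 12 × 474 = 5688
    Σ(formed) = 12280 kJ
  ΔH_A = 9250 − 12280 = −3030 kJ
Reaction B:
  Bonds broken (reactants):
    C-C: 1 × 356 = 356
    C-H: 6 × 428 = 2568
    C=C: 1 × 589 = 589
    H-Cl: 1 × 447 = 447
    Σ(broken) = 3960 kJ
  Bonds formed (products):
    C-C: 2 × 356 = 712
    C-Cl: 1 × 332 = 332
    C-H: 7 × 428 = 2996
    Σ(formed) = 4040 kJ
  ΔH_B = 3960 − 4040 = −80 kJ
ΔH_A − ΔH_B = −2950 kJ, so reaction A has the more negative ΔH; |ΔH_A − ΔH_B| = 2950 kJ.

Reaction A, by 2950 kJ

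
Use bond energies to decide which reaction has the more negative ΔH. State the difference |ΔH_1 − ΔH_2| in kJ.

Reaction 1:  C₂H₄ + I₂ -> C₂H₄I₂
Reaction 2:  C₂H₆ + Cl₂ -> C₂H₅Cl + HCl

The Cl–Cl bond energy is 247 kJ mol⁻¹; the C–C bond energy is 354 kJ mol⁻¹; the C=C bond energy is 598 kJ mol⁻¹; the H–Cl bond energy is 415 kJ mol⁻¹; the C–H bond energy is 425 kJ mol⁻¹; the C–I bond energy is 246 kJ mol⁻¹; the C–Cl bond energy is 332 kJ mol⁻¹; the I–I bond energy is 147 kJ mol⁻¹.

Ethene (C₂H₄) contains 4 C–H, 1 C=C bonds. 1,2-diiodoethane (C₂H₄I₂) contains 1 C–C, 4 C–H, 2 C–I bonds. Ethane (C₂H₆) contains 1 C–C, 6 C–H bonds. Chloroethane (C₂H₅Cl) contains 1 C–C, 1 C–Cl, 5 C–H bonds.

Reaction 1:
  Bonds broken (reactants):
    C–H: 4 × 425 = 1700
    C=C: 1 × 598 = 598
    I–I: 1 × 147 = 147
    Σ(broken) = 2445 kJ
  Bonds formed (products):
    C–C: 1 × 354 = 354
    C–H: 4 × 425 = 1700
    C–I: 2 × 246 = 492
    Σ(formed) = 2546 kJ
  ΔH_1 = 2445 − 2546 = −101 kJ
Reaction 2:
  Bonds broken (reactants):
    C–C: 1 × 354 = 354
    C–H: 6 × 425 = 2550
    Cl–Cl: 1 × 247 = 247
    Σ(broken) = 3151 kJ
  Bonds formed (products):
    C–C: 1 × 354 = 354
    C–Cl: 1 × 332 = 332
    C–H: 5 × 425 = 2125
    H–Cl: 1 × 415 = 415
    Σ(formed) = 3226 kJ
  ΔH_2 = 3151 − 3226 = −75 kJ
ΔH_1 − ΔH_2 = −26 kJ, so reaction 1 has the more negative ΔH; |ΔH_1 − ΔH_2| = 26 kJ.

Reaction 1, by 26 kJ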